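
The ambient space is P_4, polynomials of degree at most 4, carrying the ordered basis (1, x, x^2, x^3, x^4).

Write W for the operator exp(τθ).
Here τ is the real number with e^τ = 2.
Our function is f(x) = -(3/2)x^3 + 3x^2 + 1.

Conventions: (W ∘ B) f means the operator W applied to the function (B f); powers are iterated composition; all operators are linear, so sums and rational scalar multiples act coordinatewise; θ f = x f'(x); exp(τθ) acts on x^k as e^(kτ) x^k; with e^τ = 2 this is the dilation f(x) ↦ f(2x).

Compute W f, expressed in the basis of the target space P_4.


the image equals g(x) = -12x^3 + 12x^2 + 1

exp(τθ) x^k = e^(kτ) x^k; with e^τ = 2 this sends x^k to 2^k x^k
x^2 ↦ 4 x^2
x^3 ↦ 8 x^3
applying this coordinatewise to f: exp(τθ) f = -12x^3 + 12x^2 + 1


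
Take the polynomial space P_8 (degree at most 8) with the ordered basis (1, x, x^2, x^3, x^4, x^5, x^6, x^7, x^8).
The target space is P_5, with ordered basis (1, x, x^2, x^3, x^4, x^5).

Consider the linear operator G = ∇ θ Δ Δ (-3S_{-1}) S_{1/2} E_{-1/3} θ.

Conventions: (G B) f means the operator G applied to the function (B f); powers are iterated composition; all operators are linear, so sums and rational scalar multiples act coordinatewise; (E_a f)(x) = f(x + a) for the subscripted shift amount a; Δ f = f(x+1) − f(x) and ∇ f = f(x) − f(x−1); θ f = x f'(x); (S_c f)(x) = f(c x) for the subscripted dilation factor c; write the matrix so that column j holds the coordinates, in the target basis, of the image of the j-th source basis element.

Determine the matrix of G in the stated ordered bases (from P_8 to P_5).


image of 1: 0
image of x: 0
image of x^2: 0
image of x^3: 27/4
image of x^4: -36x - 12
image of x^5: (675/8)x^2 + (825/8)x + 275/16
image of x^6: -135x^3 - (1215/4)x^2 - 225x - 85/4
image of x^7: (11025/64)x^4 + (18375/32)x^3 + (50715/64)x^2 + (40915/96)x + 14063/576
image of x^8: -189x^5 - 840x^4 - 1715x^3 - 1750x^2 - (6755/9)x - 721/27
each image's coordinates form column j of the matrix

the matrix is [[0, 0, 0, 27/4, -12, 275/16, -85/4, 14063/576, -721/27]; [0, 0, 0, 0, -36, 825/8, -225, 40915/96, -6755/9]; [0, 0, 0, 0, 0, 675/8, -1215/4, 50715/64, -1750]; [0, 0, 0, 0, 0, 0, -135, 18375/32, -1715]; [0, 0, 0, 0, 0, 0, 0, 11025/64, -840]; [0, 0, 0, 0, 0, 0, 0, 0, -189]] (rows listed top to bottom)


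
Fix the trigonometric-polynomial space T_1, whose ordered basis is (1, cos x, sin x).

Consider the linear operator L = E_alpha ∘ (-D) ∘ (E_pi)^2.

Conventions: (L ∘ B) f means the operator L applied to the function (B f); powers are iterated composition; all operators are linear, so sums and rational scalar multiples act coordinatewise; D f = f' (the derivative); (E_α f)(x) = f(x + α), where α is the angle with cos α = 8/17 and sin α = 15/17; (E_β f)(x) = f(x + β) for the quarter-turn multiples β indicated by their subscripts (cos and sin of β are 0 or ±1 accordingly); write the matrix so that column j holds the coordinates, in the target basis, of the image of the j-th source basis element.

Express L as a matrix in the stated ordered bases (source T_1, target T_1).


the matrix is [[0, 0, 0]; [0, 15/17, -8/17]; [0, 8/17, 15/17]] (rows listed top to bottom)

image of 1: 0
image of cos x: (15/17)cos x + (8/17)sin x
image of sin x: -(8/17)cos x + (15/17)sin x
each image's coordinates form column j of the matrix


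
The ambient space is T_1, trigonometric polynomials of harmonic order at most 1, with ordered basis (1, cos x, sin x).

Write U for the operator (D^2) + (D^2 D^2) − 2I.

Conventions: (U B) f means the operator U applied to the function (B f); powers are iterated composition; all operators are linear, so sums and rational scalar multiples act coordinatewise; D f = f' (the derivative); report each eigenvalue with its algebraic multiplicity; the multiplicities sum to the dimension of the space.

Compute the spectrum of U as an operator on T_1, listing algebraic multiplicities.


image of 1: -2
image of cos x: -2cos x
image of sin x: -2sin x
the matrix is diagonal; its diagonal is (-2, -2, -2)
for a triangular matrix the eigenvalues are the diagonal entries, with algebraic multiplicity their repetition count

λ = -2 (multiplicity 3)


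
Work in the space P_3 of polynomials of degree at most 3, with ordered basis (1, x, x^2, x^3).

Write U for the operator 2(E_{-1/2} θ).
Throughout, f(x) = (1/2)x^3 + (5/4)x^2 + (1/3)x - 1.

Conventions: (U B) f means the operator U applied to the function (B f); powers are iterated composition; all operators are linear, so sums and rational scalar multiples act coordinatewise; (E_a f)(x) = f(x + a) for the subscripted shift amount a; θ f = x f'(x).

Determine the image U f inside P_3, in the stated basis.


θ f = (3/2)x^3 + (5/2)x^2 + (1/3)x
E_{-1/2} θ f = (3/2)x^3 + (1/4)x^2 - (25/24)x + 13/48
(2(E_{-1/2} θ)) f = 3x^3 + (1/2)x^2 - (25/12)x + 13/24

the image equals g(x) = 3x^3 + (1/2)x^2 - (25/12)x + 13/24


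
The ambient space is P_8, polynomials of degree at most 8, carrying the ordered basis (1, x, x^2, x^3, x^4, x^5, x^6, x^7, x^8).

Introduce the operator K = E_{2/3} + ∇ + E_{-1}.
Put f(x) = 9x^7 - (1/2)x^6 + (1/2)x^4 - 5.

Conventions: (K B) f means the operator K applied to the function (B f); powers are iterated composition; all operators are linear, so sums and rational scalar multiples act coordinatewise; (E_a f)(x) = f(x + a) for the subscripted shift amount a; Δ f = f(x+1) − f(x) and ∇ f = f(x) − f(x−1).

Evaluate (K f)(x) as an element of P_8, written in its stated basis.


E_{2/3} f = 9x^7 + (83/2)x^6 + 82x^5 + (181/2)x^4 + (1636/27)x^3 + (668/27)x^2 + (464/81)x - 3221/729
∇ f = 63x^6 - 192x^5 + (645/2)x^4 - 323x^3 + (387/2)x^2 - 64x + 9
E_{-1} f = 9x^7 - (127/2)x^6 + 192x^5 - 322x^4 + 323x^3 - (387/2)x^2 + 64x - 14
(E_{2/3} + ∇ + E_{-1}) f = 18x^7 + 41x^6 + 82x^5 + 91x^4 + (1636/27)x^3 + (668/27)x^2 + (464/81)x - 6866/729

g(x) = 18x^7 + 41x^6 + 82x^5 + 91x^4 + (1636/27)x^3 + (668/27)x^2 + (464/81)x - 6866/729


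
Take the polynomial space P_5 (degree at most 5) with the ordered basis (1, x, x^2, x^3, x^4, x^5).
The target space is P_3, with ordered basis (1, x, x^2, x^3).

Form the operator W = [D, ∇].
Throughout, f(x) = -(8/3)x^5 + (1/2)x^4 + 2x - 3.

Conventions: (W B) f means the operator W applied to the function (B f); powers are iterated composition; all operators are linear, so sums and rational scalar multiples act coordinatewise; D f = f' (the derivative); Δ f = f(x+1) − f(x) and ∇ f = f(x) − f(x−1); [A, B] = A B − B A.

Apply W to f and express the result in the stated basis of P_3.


∇ f = -(40/3)x^4 + (86/3)x^3 - (89/3)x^2 + (46/3)x - 7/6
D ∇ f = -(160/3)x^3 + 86x^2 - (178/3)x + 46/3
D f = -(40/3)x^4 + 2x^3 + 2
∇ D f = -(160/3)x^3 + 86x^2 - (178/3)x + 46/3
[D, ∇] f = 0

the image equals g(x) = 0


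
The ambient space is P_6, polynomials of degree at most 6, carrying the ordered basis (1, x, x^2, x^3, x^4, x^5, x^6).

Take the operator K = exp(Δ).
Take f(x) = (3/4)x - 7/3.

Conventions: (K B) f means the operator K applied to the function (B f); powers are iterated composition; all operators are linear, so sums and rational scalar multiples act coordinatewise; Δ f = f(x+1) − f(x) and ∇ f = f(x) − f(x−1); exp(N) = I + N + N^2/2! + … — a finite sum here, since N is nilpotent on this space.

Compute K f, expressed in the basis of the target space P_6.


the image equals g(x) = (3/4)x - 19/12

order-1 term: 3/4
the series for exp(Δ) f terminates at order 1
exp(Δ) f = (3/4)x - 19/12


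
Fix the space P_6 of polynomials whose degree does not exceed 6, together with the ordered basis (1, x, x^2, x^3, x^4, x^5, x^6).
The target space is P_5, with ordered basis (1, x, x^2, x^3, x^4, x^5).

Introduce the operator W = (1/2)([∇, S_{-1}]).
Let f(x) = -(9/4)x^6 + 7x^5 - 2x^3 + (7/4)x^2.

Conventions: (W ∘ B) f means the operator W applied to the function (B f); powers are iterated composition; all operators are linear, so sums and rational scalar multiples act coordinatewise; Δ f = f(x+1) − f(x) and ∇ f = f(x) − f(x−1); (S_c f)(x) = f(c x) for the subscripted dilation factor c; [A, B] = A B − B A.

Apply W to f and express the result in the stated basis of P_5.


the image equals g(x) = -(27/2)x^5 - 35x^4 - 45x^3 - 64x^2 - 10x - 5

S_{-1} f = -(9/4)x^6 - 7x^5 + 2x^3 + (7/4)x^2
∇ S_{-1} f = -(27/2)x^5 - (5/4)x^4 + 25x^3 - (121/4)x^2 + 19x - 9/2
∇ f = -(27/2)x^5 + (275/4)x^4 - 115x^3 + (391/4)x^2 - 39x + 11/2
S_{-1} ∇ f = (27/2)x^5 + (275/4)x^4 + 115x^3 + (391/4)x^2 + 39x + 11/2
[∇, S_{-1}] f = -27x^5 - 70x^4 - 90x^3 - 128x^2 - 20x - 10
((1/2)([∇, S_{-1}])) f = -(27/2)x^5 - 35x^4 - 45x^3 - 64x^2 - 10x - 5


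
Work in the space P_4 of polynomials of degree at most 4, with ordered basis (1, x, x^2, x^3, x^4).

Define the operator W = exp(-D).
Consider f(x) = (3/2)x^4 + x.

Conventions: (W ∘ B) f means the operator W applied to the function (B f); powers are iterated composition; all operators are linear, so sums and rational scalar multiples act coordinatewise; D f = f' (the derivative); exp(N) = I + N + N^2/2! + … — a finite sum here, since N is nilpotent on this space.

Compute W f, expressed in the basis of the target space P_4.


order-1 term: -6x^3 - 1
order-2 term: 9x^2
order-3 term: -6x
order-4 term: 3/2
the series for exp(-D) f terminates at order 4
exp(-D) f = (3/2)x^4 - 6x^3 + 9x^2 - 5x + 1/2

the image equals g(x) = (3/2)x^4 - 6x^3 + 9x^2 - 5x + 1/2


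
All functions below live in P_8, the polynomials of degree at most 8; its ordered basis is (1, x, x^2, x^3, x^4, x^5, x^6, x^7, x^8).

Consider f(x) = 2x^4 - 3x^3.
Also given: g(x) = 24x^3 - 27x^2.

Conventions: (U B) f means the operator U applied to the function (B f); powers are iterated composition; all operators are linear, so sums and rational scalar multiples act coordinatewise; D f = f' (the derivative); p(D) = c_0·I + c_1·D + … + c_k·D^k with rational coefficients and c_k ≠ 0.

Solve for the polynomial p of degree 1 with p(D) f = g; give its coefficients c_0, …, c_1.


D^0 f = 2x^4 - 3x^3
D^1 f = 8x^3 - 9x^2
matching coefficients of g against c_0 f + c_1 Df + … from the top degree down determines the c_i
solution: c_0 = 0, c_1 = 3

c_0 = 0, c_1 = 3


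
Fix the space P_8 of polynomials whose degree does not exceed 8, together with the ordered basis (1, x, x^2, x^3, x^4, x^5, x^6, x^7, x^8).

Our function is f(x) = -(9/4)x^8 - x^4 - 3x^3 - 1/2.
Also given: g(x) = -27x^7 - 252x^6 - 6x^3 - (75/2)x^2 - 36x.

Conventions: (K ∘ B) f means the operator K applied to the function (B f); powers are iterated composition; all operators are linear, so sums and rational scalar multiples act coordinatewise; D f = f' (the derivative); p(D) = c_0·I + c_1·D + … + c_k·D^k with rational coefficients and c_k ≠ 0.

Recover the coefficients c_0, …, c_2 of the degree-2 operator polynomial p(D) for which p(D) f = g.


D^0 f = -(9/4)x^8 - x^4 - 3x^3 - 1/2
D^1 f = -18x^7 - 4x^3 - 9x^2
D^2 f = -126x^6 - 12x^2 - 18x
matching coefficients of g against c_0 f + c_1 Df + … from the top degree down determines the c_i
solution: c_0 = 0, c_1 = 3/2, c_2 = 2

p(D) = (3/2)·D + 2·D^2, i.e. c_0 = 0, c_1 = 3/2, c_2 = 2


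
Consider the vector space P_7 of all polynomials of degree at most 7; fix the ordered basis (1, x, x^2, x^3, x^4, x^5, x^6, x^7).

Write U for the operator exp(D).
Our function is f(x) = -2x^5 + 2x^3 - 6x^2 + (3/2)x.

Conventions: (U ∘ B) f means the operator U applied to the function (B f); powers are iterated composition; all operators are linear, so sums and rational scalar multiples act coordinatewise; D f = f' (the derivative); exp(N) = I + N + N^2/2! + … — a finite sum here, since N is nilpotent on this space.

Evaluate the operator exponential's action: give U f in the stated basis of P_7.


order-1 term: -10x^4 + 6x^2 - 12x + 3/2
order-2 term: -20x^3 + 6x - 6
order-3 term: -20x^2 + 2
order-4 term: -10x
order-5 term: -2
the series for exp(D) f terminates at order 5
exp(D) f = -2x^5 - 10x^4 - 18x^3 - 20x^2 - (29/2)x - 9/2

the image equals g(x) = -2x^5 - 10x^4 - 18x^3 - 20x^2 - (29/2)x - 9/2


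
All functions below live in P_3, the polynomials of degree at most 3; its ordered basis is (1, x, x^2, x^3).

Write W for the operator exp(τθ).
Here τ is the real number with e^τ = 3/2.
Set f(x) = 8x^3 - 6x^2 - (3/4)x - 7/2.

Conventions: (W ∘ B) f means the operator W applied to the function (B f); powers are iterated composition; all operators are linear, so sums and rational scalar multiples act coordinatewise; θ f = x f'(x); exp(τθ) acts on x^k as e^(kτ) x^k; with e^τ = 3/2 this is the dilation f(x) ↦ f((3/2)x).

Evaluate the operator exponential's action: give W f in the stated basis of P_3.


exp(τθ) x^k = e^(kτ) x^k; with e^τ = 3/2 this sends x^k to (3/2)^k x^k
x ↦ 3/2 x
x^2 ↦ 9/4 x^2
x^3 ↦ 27/8 x^3
applying this coordinatewise to f: exp(τθ) f = 27x^3 - (27/2)x^2 - (9/8)x - 7/2

the result is g(x) = 27x^3 - (27/2)x^2 - (9/8)x - 7/2


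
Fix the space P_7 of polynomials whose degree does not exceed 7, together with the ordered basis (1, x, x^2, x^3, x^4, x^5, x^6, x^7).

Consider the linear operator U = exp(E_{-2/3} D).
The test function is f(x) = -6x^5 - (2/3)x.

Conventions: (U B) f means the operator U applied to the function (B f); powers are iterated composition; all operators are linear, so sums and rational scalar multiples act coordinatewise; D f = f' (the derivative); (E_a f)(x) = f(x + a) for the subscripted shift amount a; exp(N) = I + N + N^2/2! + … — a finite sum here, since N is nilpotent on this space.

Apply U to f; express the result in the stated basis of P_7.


g(x) = -6x^5 - 30x^4 + 20x^3 + 100x^2 - (676/9)x - 820/27

order-1 term: -30x^4 + 80x^3 - 80x^2 + (320/9)x - 178/27
order-2 term: -60x^3 + 240x^2 - 320x + 1280/9
order-3 term: -60x^2 + 240x - 240
order-4 term: -30x + 80
order-5 term: -6
the series for exp(E_{-2/3} D) f terminates at order 5
exp(E_{-2/3} D) f = -6x^5 - 30x^4 + 20x^3 + 100x^2 - (676/9)x - 820/27


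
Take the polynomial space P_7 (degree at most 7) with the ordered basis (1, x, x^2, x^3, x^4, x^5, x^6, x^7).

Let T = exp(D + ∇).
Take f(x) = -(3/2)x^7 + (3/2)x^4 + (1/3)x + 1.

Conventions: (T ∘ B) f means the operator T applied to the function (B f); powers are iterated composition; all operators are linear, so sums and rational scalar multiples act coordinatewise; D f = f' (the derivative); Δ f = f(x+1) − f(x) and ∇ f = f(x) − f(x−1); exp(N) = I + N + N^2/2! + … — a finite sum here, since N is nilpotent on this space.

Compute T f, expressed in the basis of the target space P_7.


order-1 term: -21x^6 + (63/2)x^5 - (105/2)x^4 + (129/2)x^3 - (81/2)x^2 + (33/2)x - 7/3
order-2 term: -126x^5 + 315x^4 - (1155/2)x^3 + 666x^2 - (849/2)x + 243/2
order-3 term: -420x^4 + 1260x^3 - 2205x^2 + (4191/2)x - 1689/2
order-4 term: -840x^3 + 2520x^2 - 3570x + 2019
order-5 term: -1008x^2 + 2520x - 2100
order-6 term: -672x + 1008
order-7 term: -192
the series for exp(D + ∇) f terminates at order 7
exp(D + ∇) f = -(3/2)x^7 - 21x^6 - (189/2)x^5 - 156x^4 - 93x^3 - (135/2)x^2 - (205/6)x + 32/3

the result is g(x) = -(3/2)x^7 - 21x^6 - (189/2)x^5 - 156x^4 - 93x^3 - (135/2)x^2 - (205/6)x + 32/3


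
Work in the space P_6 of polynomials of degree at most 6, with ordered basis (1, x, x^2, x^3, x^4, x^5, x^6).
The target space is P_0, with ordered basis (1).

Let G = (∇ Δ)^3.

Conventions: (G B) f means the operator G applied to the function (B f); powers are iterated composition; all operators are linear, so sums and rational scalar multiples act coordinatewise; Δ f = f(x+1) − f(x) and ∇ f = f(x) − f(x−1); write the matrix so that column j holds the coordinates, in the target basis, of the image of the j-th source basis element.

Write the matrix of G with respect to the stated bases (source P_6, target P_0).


the matrix is [[0, 0, 0, 0, 0, 0, 720]] (rows listed top to bottom)

image of 1: 0
image of x: 0
image of x^2: 0
image of x^3: 0
image of x^4: 0
image of x^5: 0
image of x^6: 720
each image's coordinates form column j of the matrix


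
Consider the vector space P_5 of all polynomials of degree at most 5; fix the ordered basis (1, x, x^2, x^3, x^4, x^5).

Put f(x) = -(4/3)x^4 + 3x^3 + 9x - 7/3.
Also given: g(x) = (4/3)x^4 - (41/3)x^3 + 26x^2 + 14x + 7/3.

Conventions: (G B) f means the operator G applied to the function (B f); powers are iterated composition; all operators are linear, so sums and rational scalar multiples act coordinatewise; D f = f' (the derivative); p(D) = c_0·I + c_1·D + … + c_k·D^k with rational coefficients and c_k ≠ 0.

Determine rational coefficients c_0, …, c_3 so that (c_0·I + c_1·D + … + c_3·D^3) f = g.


p(D) = -I + 2·D − (1/2)·D^2 − D^3, i.e. c_0 = -1, c_1 = 2, c_2 = -1/2, c_3 = -1

D^0 f = -(4/3)x^4 + 3x^3 + 9x - 7/3
D^1 f = -(16/3)x^3 + 9x^2 + 9
D^2 f = -16x^2 + 18x
D^3 f = -32x + 18
matching coefficients of g against c_0 f + c_1 Df + … from the top degree down determines the c_i
solution: c_0 = -1, c_1 = 2, c_2 = -1/2, c_3 = -1


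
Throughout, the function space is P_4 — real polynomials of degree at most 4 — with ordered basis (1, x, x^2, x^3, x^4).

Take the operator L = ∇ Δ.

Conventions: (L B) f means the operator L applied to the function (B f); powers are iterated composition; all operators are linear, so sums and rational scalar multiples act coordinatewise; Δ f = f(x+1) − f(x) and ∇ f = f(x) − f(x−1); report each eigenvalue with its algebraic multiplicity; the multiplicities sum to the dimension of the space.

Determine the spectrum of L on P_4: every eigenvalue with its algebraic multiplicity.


λ = 0 (multiplicity 5)

image of 1: 0
image of x: 0
image of x^2: 2
image of x^3: 6x
image of x^4: 12x^2 + 2
the matrix is upper triangular; its diagonal is (0, 0, 0, 0, 0)
for a triangular matrix the eigenvalues are the diagonal entries, with algebraic multiplicity their repetition count


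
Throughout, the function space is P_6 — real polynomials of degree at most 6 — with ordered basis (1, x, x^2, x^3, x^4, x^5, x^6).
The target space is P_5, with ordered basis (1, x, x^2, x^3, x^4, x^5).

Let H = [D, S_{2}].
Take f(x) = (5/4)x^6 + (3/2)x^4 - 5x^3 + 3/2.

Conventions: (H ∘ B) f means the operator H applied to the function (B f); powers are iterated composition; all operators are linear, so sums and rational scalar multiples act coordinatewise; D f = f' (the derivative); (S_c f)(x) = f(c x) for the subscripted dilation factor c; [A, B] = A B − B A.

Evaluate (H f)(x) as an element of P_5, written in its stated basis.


the result is g(x) = 240x^5 + 48x^3 - 60x^2

S_{2} f = 80x^6 + 24x^4 - 40x^3 + 3/2
D S_{2} f = 480x^5 + 96x^3 - 120x^2
D f = (15/2)x^5 + 6x^3 - 15x^2
S_{2} D f = 240x^5 + 48x^3 - 60x^2
[D, S_{2}] f = 240x^5 + 48x^3 - 60x^2


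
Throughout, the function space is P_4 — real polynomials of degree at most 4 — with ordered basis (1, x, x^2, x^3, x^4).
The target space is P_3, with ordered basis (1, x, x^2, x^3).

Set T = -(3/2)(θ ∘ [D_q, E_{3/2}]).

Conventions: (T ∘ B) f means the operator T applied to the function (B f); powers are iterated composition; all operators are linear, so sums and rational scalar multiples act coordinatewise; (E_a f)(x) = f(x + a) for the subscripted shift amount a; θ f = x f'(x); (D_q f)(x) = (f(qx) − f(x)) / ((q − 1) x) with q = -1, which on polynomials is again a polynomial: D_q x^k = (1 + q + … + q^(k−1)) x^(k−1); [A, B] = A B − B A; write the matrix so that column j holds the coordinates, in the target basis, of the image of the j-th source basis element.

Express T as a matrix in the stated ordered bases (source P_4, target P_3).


the matrix is [[0, 0, 0, 0, 0]; [0, 0, 0, 9/2, 0]; [0, 0, 0, 0, -18]; [0, 0, 0, 0, 0]] (rows listed top to bottom)

image of 1: 0
image of x: 0
image of x^2: 0
image of x^3: (9/2)x
image of x^4: -18x^2
each image's coordinates form column j of the matrix


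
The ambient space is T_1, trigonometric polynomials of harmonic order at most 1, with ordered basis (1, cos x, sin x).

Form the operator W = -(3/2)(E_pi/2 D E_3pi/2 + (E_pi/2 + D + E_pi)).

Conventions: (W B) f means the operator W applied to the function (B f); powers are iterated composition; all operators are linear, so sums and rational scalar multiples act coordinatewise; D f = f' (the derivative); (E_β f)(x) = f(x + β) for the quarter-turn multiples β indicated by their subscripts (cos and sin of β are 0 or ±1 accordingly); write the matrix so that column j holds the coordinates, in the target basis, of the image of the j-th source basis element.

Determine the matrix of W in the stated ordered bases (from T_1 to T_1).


the matrix is [[-3, 0, 0]; [0, 3/2, -9/2]; [0, 9/2, 3/2]] (rows listed top to bottom)

image of 1: -3
image of cos x: (3/2)cos x + (9/2)sin x
image of sin x: -(9/2)cos x + (3/2)sin x
each image's coordinates form column j of the matrix


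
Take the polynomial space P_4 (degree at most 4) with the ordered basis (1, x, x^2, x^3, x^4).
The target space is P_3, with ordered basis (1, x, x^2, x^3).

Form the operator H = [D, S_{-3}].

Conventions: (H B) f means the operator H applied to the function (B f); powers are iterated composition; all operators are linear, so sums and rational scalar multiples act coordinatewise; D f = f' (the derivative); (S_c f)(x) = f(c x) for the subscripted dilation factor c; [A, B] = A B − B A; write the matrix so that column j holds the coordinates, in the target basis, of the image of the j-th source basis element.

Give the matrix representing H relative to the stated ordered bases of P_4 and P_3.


the matrix is [[0, -4, 0, 0, 0]; [0, 0, 24, 0, 0]; [0, 0, 0, -108, 0]; [0, 0, 0, 0, 432]] (rows listed top to bottom)

image of 1: 0
image of x: -4
image of x^2: 24x
image of x^3: -108x^2
image of x^4: 432x^3
each image's coordinates form column j of the matrix


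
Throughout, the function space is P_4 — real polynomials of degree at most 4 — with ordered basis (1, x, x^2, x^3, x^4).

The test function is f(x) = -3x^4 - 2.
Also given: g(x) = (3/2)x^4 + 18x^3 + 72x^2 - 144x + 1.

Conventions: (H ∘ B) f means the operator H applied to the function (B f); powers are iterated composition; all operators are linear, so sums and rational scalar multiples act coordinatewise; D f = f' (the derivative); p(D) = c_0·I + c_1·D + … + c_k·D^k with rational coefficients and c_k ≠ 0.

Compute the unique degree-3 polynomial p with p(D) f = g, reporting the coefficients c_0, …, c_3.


D^0 f = -3x^4 - 2
D^1 f = -12x^3
D^2 f = -36x^2
D^3 f = -72x
matching coefficients of g against c_0 f + c_1 Df + … from the top degree down determines the c_i
solution: c_0 = -1/2, c_1 = -3/2, c_2 = -2, c_3 = 2

p(D) = -(1/2)·I − (3/2)·D − 2·D^2 + 2·D^3, i.e. c_0 = -1/2, c_1 = -3/2, c_2 = -2, c_3 = 2


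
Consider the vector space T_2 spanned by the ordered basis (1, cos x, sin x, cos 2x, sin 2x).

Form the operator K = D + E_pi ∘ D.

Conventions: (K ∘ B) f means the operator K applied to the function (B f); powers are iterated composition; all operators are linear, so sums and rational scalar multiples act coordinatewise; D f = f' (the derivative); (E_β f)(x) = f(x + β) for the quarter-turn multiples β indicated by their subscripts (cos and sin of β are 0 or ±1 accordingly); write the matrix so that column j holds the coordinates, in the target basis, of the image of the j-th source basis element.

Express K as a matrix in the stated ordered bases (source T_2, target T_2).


the matrix is [[0, 0, 0, 0, 0]; [0, 0, 0, 0, 0]; [0, 0, 0, 0, 0]; [0, 0, 0, 0, 4]; [0, 0, 0, -4, 0]] (rows listed top to bottom)

image of 1: 0
image of cos x: 0
image of sin x: 0
image of cos 2x: -4sin 2x
image of sin 2x: 4cos 2x
each image's coordinates form column j of the matrix


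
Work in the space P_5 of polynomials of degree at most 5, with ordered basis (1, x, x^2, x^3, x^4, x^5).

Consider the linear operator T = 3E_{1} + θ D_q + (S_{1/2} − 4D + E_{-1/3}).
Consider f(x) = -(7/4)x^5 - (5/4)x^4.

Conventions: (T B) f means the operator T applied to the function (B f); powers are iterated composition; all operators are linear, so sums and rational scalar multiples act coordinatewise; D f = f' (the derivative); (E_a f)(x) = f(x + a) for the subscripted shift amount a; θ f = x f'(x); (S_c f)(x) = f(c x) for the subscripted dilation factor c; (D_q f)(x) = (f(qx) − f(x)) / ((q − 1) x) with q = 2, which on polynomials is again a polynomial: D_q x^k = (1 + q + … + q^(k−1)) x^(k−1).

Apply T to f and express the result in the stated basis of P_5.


E_{1} f = -(7/4)x^5 - 10x^4 - (45/2)x^3 - 25x^2 - (55/4)x - 3
(3E_{1}) f = -(21/4)x^5 - 30x^4 - (135/2)x^3 - 75x^2 - (165/4)x - 9
D_q f = -(217/4)x^4 - (75/4)x^3
θ D_q f = -217x^4 - (225/4)x^3
S_{1/2} f = -(7/128)x^5 - (5/64)x^4
D f = -(35/4)x^4 - 5x^3
(-4D) f = 35x^4 + 20x^3
E_{-1/3} f = -(7/4)x^5 + (5/3)x^4 - (5/18)x^3 - (5/27)x^2 + (25/324)x - 2/243
(S_{1/2} − 4D + E_{-1/3}) f = -(231/128)x^5 + (7025/192)x^4 + (355/18)x^3 - (5/27)x^2 + (25/324)x - 2/243
(3E_{1} + θ D_q + (S_{1/2} − 4D + E_{-1/3})) f = -(903/128)x^5 - (40399/192)x^4 - (3745/36)x^3 - (2030/27)x^2 - (3335/81)x - 2189/243

the result is g(x) = -(903/128)x^5 - (40399/192)x^4 - (3745/36)x^3 - (2030/27)x^2 - (3335/81)x - 2189/243


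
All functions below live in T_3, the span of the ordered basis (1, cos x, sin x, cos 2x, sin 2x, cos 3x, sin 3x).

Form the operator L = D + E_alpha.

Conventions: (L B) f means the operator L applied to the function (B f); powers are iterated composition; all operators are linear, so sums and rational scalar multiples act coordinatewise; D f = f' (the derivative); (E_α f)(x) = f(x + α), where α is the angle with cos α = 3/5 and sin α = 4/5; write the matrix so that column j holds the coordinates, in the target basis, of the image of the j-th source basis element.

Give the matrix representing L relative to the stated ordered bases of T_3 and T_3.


the matrix is [[1, 0, 0, 0, 0, 0, 0]; [0, 3/5, 9/5, 0, 0, 0, 0]; [0, -9/5, 3/5, 0, 0, 0, 0]; [0, 0, 0, -7/25, 74/25, 0, 0]; [0, 0, 0, -74/25, -7/25, 0, 0]; [0, 0, 0, 0, 0, -117/125, 419/125]; [0, 0, 0, 0, 0, -419/125, -117/125]] (rows listed top to bottom)

image of 1: 1
image of cos x: (3/5)cos x - (9/5)sin x
image of sin x: (9/5)cos x + (3/5)sin x
image of cos 2x: -(7/25)cos 2x - (74/25)sin 2x
image of sin 2x: (74/25)cos 2x - (7/25)sin 2x
image of cos 3x: -(117/125)cos 3x - (419/125)sin 3x
image of sin 3x: (419/125)cos 3x - (117/125)sin 3x
each image's coordinates form column j of the matrix


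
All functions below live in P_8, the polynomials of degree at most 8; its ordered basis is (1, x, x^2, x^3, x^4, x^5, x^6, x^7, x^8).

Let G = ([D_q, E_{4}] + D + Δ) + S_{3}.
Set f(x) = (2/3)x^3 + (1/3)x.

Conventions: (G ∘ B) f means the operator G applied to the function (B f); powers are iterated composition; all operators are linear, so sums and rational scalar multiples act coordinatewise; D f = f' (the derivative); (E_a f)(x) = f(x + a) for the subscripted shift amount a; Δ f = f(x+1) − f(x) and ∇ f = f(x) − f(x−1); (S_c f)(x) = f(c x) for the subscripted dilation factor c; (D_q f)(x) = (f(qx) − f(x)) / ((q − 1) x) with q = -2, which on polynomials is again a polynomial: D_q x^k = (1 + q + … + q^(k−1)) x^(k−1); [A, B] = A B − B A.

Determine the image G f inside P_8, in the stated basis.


g(x) = 18x^3 + 4x^2 - 21x + 4/3

E_{4} f = (2/3)x^3 + 8x^2 + (97/3)x + 44
D_q E_{4} f = 2x^2 - 8x + 97/3
D_q f = 2x^2 + 1/3
E_{4} D_q f = 2x^2 + 16x + 97/3
[D_q, E_{4}] f = -24x
D f = 2x^2 + 1/3
Δ f = 2x^2 + 2x + 1
([D_q, E_{4}] + D + Δ) f = 4x^2 - 22x + 4/3
S_{3} f = 18x^3 + x
(([D_q, E_{4}] + D + Δ) + S_{3}) f = 18x^3 + 4x^2 - 21x + 4/3


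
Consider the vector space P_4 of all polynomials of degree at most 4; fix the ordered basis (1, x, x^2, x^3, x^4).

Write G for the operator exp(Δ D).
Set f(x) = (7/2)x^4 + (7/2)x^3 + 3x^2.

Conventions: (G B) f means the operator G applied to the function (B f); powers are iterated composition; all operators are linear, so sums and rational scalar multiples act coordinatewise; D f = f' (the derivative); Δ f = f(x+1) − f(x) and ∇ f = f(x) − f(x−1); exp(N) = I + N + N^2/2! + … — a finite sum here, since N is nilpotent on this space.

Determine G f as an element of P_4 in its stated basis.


g(x) = (7/2)x^4 + (7/2)x^3 + 45x^2 + 63x + 145/2

order-1 term: 42x^2 + 63x + 61/2
order-2 term: 42
the series for exp(Δ D) f terminates at order 2
exp(Δ D) f = (7/2)x^4 + (7/2)x^3 + 45x^2 + 63x + 145/2


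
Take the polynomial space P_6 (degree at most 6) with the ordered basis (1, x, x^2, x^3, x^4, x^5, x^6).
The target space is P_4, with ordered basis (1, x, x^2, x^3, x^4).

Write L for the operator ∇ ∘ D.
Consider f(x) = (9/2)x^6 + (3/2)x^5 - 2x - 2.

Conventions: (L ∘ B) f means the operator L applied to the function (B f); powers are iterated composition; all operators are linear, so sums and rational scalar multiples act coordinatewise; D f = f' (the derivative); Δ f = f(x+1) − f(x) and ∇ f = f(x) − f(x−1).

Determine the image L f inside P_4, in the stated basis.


D f = 27x^5 + (15/2)x^4 - 2
∇ D f = 135x^4 - 240x^3 + 225x^2 - 105x + 39/2

the result is g(x) = 135x^4 - 240x^3 + 225x^2 - 105x + 39/2


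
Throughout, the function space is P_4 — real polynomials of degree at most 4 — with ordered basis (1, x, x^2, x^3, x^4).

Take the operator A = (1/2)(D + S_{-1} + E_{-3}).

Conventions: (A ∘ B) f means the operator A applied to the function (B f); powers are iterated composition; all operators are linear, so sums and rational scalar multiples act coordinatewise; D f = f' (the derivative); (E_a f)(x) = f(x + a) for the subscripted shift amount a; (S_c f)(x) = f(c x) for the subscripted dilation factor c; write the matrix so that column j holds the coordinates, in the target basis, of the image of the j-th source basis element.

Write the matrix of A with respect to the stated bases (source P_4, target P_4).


image of 1: 1
image of x: -1
image of x^2: x^2 - 2x + 9/2
image of x^3: -3x^2 + (27/2)x - 27/2
image of x^4: x^4 - 4x^3 + 27x^2 - 54x + 81/2
each image's coordinates form column j of the matrix

the matrix is [[1, -1, 9/2, -27/2, 81/2]; [0, 0, -2, 27/2, -54]; [0, 0, 1, -3, 27]; [0, 0, 0, 0, -4]; [0, 0, 0, 0, 1]] (rows listed top to bottom)


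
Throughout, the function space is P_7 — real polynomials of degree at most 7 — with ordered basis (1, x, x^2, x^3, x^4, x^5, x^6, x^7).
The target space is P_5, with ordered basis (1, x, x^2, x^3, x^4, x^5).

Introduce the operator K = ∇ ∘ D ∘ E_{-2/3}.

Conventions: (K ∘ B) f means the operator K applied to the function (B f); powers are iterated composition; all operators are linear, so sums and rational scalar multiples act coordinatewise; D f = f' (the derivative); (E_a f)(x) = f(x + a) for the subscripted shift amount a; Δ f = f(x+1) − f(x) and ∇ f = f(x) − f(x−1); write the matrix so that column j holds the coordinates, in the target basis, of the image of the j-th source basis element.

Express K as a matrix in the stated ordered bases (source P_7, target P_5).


the matrix is [[0, 0, 2, -7, 52/3, -1015/27, 2062/27, -12103/81]; [0, 0, 0, 6, -28, 260/3, -2030/9, 14434/27]; [0, 0, 0, 0, 12, -70, 260, -7105/9]; [0, 0, 0, 0, 0, 20, -140, 1820/3]; [0, 0, 0, 0, 0, 0, 30, -245]; [0, 0, 0, 0, 0, 0, 0, 42]] (rows listed top to bottom)

image of 1: 0
image of x: 0
image of x^2: 2
image of x^3: 6x - 7
image of x^4: 12x^2 - 28x + 52/3
image of x^5: 20x^3 - 70x^2 + (260/3)x - 1015/27
image of x^6: 30x^4 - 140x^3 + 260x^2 - (2030/9)x + 2062/27
image of x^7: 42x^5 - 245x^4 + (1820/3)x^3 - (7105/9)x^2 + (14434/27)x - 12103/81
each image's coordinates form column j of the matrix


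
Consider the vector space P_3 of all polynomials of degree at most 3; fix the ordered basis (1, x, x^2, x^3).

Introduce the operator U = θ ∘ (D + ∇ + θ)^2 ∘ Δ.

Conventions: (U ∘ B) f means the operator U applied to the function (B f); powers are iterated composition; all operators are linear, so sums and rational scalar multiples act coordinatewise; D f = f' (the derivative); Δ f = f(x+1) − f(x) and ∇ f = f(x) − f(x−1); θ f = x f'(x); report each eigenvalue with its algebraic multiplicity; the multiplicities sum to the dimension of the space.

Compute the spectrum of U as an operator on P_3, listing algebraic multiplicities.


image of 1: 0
image of x: 0
image of x^2: 2x
image of x^3: 24x^2 + 39x
the matrix is upper triangular; its diagonal is (0, 0, 0, 0)
for a triangular matrix the eigenvalues are the diagonal entries, with algebraic multiplicity their repetition count

λ = 0 (multiplicity 4)


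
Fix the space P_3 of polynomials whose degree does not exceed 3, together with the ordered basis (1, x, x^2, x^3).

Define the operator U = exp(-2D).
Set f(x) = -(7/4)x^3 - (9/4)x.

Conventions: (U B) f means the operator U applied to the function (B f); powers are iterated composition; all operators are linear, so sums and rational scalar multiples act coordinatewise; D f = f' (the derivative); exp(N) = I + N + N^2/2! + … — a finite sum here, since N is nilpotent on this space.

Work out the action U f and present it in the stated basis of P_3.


g(x) = -(7/4)x^3 + (21/2)x^2 - (93/4)x + 37/2

order-1 term: (21/2)x^2 + 9/2
order-2 term: -21x
order-3 term: 14
the series for exp(-2D) f terminates at order 3
exp(-2D) f = -(7/4)x^3 + (21/2)x^2 - (93/4)x + 37/2


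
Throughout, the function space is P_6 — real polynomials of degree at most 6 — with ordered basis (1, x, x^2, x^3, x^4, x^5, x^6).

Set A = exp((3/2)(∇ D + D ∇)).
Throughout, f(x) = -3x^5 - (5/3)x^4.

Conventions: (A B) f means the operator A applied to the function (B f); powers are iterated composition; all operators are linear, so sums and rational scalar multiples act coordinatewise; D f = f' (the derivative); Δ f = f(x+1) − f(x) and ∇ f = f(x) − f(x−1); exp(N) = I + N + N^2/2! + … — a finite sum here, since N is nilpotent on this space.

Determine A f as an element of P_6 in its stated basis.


order-1 term: -180x^3 + 210x^2 - 120x + 25
order-2 term: -1620x + 1440
the series for exp((3/2)(∇ D + D ∇)) f terminates at order 2
exp((3/2)(∇ D + D ∇)) f = -3x^5 - (5/3)x^4 - 180x^3 + 210x^2 - 1740x + 1465

the result is g(x) = -3x^5 - (5/3)x^4 - 180x^3 + 210x^2 - 1740x + 1465


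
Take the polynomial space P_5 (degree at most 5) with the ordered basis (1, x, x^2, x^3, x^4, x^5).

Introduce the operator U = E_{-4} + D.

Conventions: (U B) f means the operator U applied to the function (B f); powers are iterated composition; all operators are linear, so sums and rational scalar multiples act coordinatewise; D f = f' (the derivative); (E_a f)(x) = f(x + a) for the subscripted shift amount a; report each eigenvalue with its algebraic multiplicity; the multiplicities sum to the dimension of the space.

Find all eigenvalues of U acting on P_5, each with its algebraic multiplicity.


λ = 1 (multiplicity 6)

image of 1: 1
image of x: x - 3
image of x^2: x^2 - 6x + 16
image of x^3: x^3 - 9x^2 + 48x - 64
image of x^4: x^4 - 12x^3 + 96x^2 - 256x + 256
image of x^5: x^5 - 15x^4 + 160x^3 - 640x^2 + 1280x - 1024
the matrix is upper triangular; its diagonal is (1, 1, 1, 1, 1, 1)
for a triangular matrix the eigenvalues are the diagonal entries, with algebraic multiplicity their repetition count


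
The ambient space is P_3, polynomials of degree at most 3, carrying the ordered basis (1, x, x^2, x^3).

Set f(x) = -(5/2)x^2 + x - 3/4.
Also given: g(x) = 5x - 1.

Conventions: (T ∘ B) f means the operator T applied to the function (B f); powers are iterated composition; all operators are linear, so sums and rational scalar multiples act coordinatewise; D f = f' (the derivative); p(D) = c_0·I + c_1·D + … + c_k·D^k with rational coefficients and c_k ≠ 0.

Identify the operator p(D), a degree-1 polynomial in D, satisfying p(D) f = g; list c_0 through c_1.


D^0 f = -(5/2)x^2 + x - 3/4
D^1 f = -5x + 1
matching coefficients of g against c_0 f + c_1 Df + … from the top degree down determines the c_i
solution: c_0 = 0, c_1 = -1

p(D) = -D, i.e. c_0 = 0, c_1 = -1


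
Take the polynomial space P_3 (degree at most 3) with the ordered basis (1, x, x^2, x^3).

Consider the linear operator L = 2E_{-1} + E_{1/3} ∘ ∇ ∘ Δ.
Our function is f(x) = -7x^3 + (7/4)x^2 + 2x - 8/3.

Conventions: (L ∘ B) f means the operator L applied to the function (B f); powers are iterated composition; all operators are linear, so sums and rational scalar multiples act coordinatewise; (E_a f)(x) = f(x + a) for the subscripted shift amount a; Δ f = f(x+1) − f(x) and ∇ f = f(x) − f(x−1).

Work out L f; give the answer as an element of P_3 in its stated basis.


E_{-1} f = -7x^3 + (91/4)x^2 - (45/2)x + 49/12
(2E_{-1}) f = -14x^3 + (91/2)x^2 - 45x + 49/6
Δ f = -21x^2 - (35/2)x - 13/4
∇ Δ f = -42x + 7/2
E_{1/3} ∇ Δ f = -42x - 21/2
(2E_{-1} + E_{1/3} ∘ ∇ ∘ Δ) f = -14x^3 + (91/2)x^2 - 87x - 7/3

g(x) = -14x^3 + (91/2)x^2 - 87x - 7/3


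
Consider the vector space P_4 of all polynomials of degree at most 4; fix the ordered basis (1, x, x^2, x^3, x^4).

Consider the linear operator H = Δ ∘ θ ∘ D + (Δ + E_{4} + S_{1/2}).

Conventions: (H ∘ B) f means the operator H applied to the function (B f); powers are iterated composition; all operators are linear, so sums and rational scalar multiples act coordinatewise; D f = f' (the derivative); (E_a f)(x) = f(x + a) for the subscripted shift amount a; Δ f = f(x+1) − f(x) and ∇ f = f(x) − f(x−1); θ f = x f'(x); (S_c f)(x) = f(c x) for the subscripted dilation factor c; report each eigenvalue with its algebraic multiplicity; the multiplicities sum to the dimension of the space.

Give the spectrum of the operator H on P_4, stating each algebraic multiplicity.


image of 1: 2
image of x: (3/2)x + 5
image of x^2: (5/4)x^2 + 10x + 19
image of x^3: (9/8)x^3 + 15x^2 + 63x + 71
image of x^4: (17/16)x^4 + 20x^3 + 138x^2 + 296x + 269
the matrix is upper triangular; its diagonal is (2, 3/2, 5/4, 9/8, 17/16)
for a triangular matrix the eigenvalues are the diagonal entries, with algebraic multiplicity their repetition count

λ = 17/16 (multiplicity 1), λ = 9/8 (multiplicity 1), λ = 5/4 (multiplicity 1), λ = 3/2 (multiplicity 1), λ = 2 (multiplicity 1)


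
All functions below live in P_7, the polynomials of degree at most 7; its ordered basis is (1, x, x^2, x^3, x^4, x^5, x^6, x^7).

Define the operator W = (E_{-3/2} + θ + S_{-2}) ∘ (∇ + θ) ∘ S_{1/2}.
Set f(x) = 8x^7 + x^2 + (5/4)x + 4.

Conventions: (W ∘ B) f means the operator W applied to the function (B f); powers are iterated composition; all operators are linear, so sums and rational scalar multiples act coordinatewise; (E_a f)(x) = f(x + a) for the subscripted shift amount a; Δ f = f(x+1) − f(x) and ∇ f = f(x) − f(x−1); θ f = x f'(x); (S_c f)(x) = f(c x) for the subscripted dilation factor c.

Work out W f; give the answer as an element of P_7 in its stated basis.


S_{1/2} f = (1/16)x^7 + (1/4)x^2 + (5/8)x + 4
∇ S_{1/2} f = (7/16)x^6 - (21/16)x^5 + (35/16)x^4 - (35/16)x^3 + (21/16)x^2 + (1/16)x + 7/16
θ S_{1/2} f = (7/16)x^7 + (1/2)x^2 + (5/8)x
(∇ + θ) S_{1/2} f = (7/16)x^7 + (7/16)x^6 - (21/16)x^5 + (35/16)x^4 - (35/16)x^3 + (29/16)x^2 + (11/16)x + 7/16
E_{-3/2} (∇ + θ) S_{1/2} f = (7/16)x^7 - (133/32)x^6 + (987/64)x^5 - (3185/128)x^4 + (805/256)x^3 + (25057/512)x^2 - (68935/1024)x + 60245/2048
θ (∇ + θ) S_{1/2} f = (49/16)x^7 + (21/8)x^6 - (105/16)x^5 + (35/4)x^4 - (105/16)x^3 + (29/8)x^2 + (11/16)x
S_{-2} (∇ + θ) S_{1/2} f = -56x^7 + 28x^6 + 42x^5 + 35x^4 + (35/2)x^3 + (29/4)x^2 - (11/8)x + 7/16
(E_{-3/2} + θ + S_{-2}) (∇ + θ) S_{1/2} f = -(105/2)x^7 + (847/32)x^6 + (3255/64)x^5 + (2415/128)x^4 + (3605/256)x^3 + (30625/512)x^2 - (69639/1024)x + 61141/2048

the image equals g(x) = -(105/2)x^7 + (847/32)x^6 + (3255/64)x^5 + (2415/128)x^4 + (3605/256)x^3 + (30625/512)x^2 - (69639/1024)x + 61141/2048


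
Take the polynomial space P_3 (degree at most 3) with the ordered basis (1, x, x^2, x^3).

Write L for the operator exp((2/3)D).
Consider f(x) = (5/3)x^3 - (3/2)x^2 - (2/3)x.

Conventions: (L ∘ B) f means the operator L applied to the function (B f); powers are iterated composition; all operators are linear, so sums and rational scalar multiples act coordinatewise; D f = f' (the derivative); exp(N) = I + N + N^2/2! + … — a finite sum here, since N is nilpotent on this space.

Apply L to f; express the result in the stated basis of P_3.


the result is g(x) = (5/3)x^3 + (11/6)x^2 - (4/9)x - 50/81

order-1 term: (10/3)x^2 - 2x - 4/9
order-2 term: (20/9)x - 2/3
order-3 term: 40/81
the series for exp((2/3)D) f terminates at order 3
exp((2/3)D) f = (5/3)x^3 + (11/6)x^2 - (4/9)x - 50/81
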